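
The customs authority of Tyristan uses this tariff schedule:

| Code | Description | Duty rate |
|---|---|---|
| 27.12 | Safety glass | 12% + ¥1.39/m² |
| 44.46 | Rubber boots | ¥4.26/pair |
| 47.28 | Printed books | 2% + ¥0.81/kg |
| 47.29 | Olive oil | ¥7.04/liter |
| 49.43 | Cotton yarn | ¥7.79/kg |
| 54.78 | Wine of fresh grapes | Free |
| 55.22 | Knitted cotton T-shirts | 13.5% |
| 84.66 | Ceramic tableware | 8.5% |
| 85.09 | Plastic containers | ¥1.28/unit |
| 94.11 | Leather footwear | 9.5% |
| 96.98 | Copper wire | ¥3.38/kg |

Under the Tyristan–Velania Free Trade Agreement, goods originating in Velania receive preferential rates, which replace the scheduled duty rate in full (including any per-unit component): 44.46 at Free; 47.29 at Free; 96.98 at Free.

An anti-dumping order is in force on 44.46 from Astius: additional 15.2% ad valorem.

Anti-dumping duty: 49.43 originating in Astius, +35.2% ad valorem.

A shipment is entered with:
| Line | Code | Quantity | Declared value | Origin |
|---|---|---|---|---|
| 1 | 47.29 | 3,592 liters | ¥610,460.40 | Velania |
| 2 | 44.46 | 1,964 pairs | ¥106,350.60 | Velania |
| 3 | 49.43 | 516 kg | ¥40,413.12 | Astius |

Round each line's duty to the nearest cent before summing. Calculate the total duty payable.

¥18,245.06

Line 1 (47.29, Velania, 3,592 liters, ¥610,460.40):
Base rate for 47.29 is ¥7.04/liter.
Origin Velania qualifies under the Tyristan–Velania agreement and 47.29 is covered: preferential rate Free applies instead.
Duty = ¥610,460.40 × 0% = ¥0.00.
Line 2 (44.46, Velania, 1,964 pairs, ¥106,350.60):
Base rate for 44.46 is ¥4.26/pair.
Origin Velania qualifies under the Tyristan–Velania agreement and 44.46 is covered: preferential rate Free applies instead.
The additional-duty order on 44.46 targets Astius, not Velania; it does not apply.
Duty = ¥106,350.60 × 0% = ¥0.00.
Line 3 (49.43, Astius, 516 kg, ¥40,413.12):
Base rate for 49.43 is ¥7.79/kg.
Additional duty on 49.43 from Astius: +35.2% ad valorem. Applied ad valorem rate = 35.2%.
Duty = ¥40,413.12 × 35.2% + 516 × ¥7.79 = ¥18,245.06.
Total = ¥0.00 + ¥0.00 + ¥18,245.06 = ¥18,245.06.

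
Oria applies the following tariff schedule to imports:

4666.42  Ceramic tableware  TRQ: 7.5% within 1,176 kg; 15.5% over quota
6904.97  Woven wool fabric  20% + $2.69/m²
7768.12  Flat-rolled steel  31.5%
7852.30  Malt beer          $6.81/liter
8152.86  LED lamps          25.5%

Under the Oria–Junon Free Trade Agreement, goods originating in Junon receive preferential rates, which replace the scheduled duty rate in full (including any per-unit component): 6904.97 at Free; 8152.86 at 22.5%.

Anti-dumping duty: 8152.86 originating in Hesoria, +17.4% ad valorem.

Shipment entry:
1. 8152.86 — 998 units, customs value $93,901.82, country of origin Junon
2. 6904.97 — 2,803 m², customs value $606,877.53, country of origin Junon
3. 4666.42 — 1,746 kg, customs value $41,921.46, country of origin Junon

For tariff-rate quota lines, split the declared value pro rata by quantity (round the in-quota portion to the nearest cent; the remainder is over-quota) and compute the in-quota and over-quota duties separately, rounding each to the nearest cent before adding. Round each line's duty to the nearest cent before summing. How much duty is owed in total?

$25,366.87

Line 1 (8152.86, Junon, 998 units, $93,901.82):
Base rate for 8152.86 is 25.5%.
Origin Junon qualifies under the Oria–Junon agreement and 8152.86 is covered: preferential rate 22.5% applies instead.
The additional-duty order on 8152.86 targets Hesoria, not Junon; it does not apply.
Duty = $93,901.82 × 22.5% = $21,127.91.
Line 2 (6904.97, Junon, 2,803 m², $606,877.53):
Base rate for 6904.97 is 20% + $2.69/m².
Origin Junon qualifies under the Oria–Junon agreement and 6904.97 is covered: preferential rate Free applies instead.
Duty = $606,877.53 × 0% = $0.00.
Line 3 (4666.42, Junon, 1,746 kg, $41,921.46):
Code 4666.42 is under a tariff-rate quota (threshold 1,176 kg). In-quota: 1,176 kg at 7.5%; over-quota: 570 kg at 15.5%.
Pro-rata value split: in-quota = $41,921.46 × 1,176/1,746 = $28,235.76; over-quota = $41,921.46 − $28,235.76 = $13,685.70.
In-quota duty = $28,235.76 × 7.5% = $2,117.68. Over-quota duty = $13,685.70 × 15.5% = $2,121.28.
Line duty = $2,117.68 + $2,121.28 = $4,238.96.
Total = $21,127.91 + $0.00 + $4,238.96 = $25,366.87.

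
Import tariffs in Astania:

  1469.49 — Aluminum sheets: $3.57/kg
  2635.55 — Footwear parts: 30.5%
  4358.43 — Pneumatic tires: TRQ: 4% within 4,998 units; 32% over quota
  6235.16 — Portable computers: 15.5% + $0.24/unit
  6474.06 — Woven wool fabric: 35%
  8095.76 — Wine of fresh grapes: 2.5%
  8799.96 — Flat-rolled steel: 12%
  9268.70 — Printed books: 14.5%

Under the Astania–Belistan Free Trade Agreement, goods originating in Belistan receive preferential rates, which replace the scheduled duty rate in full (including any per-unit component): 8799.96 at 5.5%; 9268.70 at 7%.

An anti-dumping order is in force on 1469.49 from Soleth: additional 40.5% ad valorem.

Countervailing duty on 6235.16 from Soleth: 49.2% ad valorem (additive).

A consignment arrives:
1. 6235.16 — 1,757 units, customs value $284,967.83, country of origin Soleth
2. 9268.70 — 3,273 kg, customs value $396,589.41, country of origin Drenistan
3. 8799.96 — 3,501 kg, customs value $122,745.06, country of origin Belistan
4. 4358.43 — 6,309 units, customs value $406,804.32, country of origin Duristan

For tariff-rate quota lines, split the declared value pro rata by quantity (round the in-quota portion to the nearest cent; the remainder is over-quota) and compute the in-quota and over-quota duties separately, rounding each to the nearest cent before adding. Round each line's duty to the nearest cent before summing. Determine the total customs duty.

Line 1 (6235.16, Soleth, 1,757 units, $284,967.83):
Base rate for 6235.16 is 15.5% + $0.24/unit.
Additional duty on 6235.16 from Soleth: +49.2%. Applied ad valorem rate: 15.5% + 49.2% = 64.7%.
Duty = $284,967.83 × 64.7% + 1,757 × $0.24 = $184,795.87.
Line 2 (9268.70, Drenistan, 3,273 kg, $396,589.41):
Base rate for 9268.70 is 14.5%.
9268.70 has an FTA preferential rate, but origin Drenistan is not Belistan; base rate stands.
Duty = $396,589.41 × 14.5% = $57,505.46.
Line 3 (8799.96, Belistan, 3,501 kg, $122,745.06):
Base rate for 8799.96 is 12%.
Origin Belistan qualifies under the Astania–Belistan agreement and 8799.96 is covered: preferential rate 5.5% applies instead.
Duty = $122,745.06 × 5.5% = $6,750.98.
Line 4 (4358.43, Duristan, 6,309 units, $406,804.32):
Code 4358.43 is under a tariff-rate quota (threshold 4,998 units). In-quota: 4,998 units at 4%; over-quota: 1,311 units at 32%.
Pro-rata value split: in-quota = $406,804.32 × 4,998/6,309 = $322,271.04; over-quota = $406,804.32 − $322,271.04 = $84,533.28.
In-quota duty = $322,271.04 × 4% = $12,890.84. Over-quota duty = $84,533.28 × 32% = $27,050.65.
Line duty = $12,890.84 + $27,050.65 = $39,941.49.
Total = $184,795.87 + $57,505.46 + $6,750.98 + $39,941.49 = $288,993.80.

$288,993.80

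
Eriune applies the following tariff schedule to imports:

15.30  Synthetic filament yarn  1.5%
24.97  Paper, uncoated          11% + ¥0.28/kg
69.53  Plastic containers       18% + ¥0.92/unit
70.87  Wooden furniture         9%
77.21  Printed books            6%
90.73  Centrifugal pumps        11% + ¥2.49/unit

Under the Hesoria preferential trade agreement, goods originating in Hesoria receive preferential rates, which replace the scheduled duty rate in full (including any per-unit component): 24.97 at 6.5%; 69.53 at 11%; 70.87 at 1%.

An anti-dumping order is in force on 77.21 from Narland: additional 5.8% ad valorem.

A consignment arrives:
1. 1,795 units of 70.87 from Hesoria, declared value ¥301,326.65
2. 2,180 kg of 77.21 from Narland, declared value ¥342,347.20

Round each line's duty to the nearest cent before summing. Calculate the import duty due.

¥43,410.24

Line 1 (70.87, Hesoria, 1,795 units, ¥301,326.65):
Base rate for 70.87 is 9%.
Origin Hesoria qualifies under the Eriune–Hesoria agreement and 70.87 is covered: preferential rate 1% applies instead.
Duty = ¥301,326.65 × 1% = ¥3,013.27.
Line 2 (77.21, Narland, 2,180 kg, ¥342,347.20):
Base rate for 77.21 is 6%.
Additional duty on 77.21 from Narland: +5.8%. Applied ad valorem rate: 6% + 5.8% = 11.8%.
Duty = ¥342,347.20 × 11.8% = ¥40,396.97.
Total = ¥3,013.27 + ¥40,396.97 = ¥43,410.24.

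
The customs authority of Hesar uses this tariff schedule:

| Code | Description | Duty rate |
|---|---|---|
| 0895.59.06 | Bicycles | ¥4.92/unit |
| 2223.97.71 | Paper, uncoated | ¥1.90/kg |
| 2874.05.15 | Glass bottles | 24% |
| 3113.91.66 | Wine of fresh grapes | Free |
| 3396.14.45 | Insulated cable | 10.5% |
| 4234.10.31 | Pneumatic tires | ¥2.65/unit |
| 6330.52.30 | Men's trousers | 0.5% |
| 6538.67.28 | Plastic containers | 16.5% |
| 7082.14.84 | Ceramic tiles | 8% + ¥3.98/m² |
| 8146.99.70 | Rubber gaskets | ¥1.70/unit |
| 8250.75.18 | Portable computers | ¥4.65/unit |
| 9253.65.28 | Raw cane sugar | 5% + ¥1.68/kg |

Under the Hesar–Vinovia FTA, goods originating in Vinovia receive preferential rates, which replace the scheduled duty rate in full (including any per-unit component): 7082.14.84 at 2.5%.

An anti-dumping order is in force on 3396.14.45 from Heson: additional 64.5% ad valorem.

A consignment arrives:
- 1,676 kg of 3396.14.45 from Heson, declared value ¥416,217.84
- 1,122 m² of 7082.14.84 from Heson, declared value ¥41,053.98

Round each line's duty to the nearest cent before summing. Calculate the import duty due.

¥319,913.26

Line 1 (3396.14.45, Heson, 1,676 kg, ¥416,217.84):
Base rate for 3396.14.45 is 10.5%.
Additional duty on 3396.14.45 from Heson: +64.5%. Applied ad valorem rate: 10.5% + 64.5% = 75%.
Duty = ¥416,217.84 × 75% = ¥312,163.38.
Line 2 (7082.14.84, Heson, 1,122 m², ¥41,053.98):
Base rate for 7082.14.84 is 8% + ¥3.98/m².
7082.14.84 has an FTA preferential rate, but origin Heson is not Vinovia; base rate stands.
Duty = ¥41,053.98 × 8% + 1,122 × ¥3.98 = ¥7,749.88.
Total = ¥312,163.38 + ¥7,749.88 = ¥319,913.26.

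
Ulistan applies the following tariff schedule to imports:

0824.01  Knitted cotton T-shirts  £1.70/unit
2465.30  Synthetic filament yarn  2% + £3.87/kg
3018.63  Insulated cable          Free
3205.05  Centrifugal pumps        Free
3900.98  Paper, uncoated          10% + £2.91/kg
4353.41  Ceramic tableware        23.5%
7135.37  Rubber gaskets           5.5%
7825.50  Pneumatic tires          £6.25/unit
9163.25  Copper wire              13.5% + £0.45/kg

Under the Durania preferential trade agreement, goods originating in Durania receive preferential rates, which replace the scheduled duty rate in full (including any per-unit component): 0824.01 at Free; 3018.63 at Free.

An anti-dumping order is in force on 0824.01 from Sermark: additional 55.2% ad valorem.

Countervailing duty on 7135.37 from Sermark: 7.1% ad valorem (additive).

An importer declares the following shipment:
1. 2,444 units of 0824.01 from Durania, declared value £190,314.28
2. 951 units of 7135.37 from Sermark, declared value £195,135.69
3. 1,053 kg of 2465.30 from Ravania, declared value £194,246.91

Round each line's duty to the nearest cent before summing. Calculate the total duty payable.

£32,547.15

Line 1 (0824.01, Durania, 2,444 units, £190,314.28):
Base rate for 0824.01 is £1.70/unit.
Origin Durania qualifies under the Ulistan–Durania agreement and 0824.01 is covered: preferential rate Free applies instead.
The additional-duty order on 0824.01 targets Sermark, not Durania; it does not apply.
Duty = £190,314.28 × 0% = £0.00.
Line 2 (7135.37, Sermark, 951 units, £195,135.69):
Base rate for 7135.37 is 5.5%.
Additional duty on 7135.37 from Sermark: +7.1%. Applied ad valorem rate: 5.5% + 7.1% = 12.6%.
Duty = £195,135.69 × 12.6% = £24,587.10.
Line 3 (2465.30, Ravania, 1,053 kg, £194,246.91):
Base rate for 2465.30 is 2% + £3.87/kg.
Duty = £194,246.91 × 2% + 1,053 × £3.87 = £7,960.05.
Total = £0.00 + £24,587.10 + £7,960.05 = £32,547.15.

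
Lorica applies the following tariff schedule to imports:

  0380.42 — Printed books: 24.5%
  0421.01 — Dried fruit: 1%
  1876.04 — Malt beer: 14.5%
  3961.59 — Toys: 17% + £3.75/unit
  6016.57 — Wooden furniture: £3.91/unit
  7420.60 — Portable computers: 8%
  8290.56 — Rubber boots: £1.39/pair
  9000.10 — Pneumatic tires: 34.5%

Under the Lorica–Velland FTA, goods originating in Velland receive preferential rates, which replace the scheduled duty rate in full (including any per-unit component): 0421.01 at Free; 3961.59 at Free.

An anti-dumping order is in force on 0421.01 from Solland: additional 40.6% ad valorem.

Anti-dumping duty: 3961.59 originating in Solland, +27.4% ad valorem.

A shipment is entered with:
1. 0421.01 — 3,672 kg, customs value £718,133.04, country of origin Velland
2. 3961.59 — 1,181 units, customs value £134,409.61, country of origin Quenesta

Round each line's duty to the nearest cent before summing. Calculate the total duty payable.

Line 1 (0421.01, Velland, 3,672 kg, £718,133.04):
Base rate for 0421.01 is 1%.
Origin Velland qualifies under the Lorica–Velland agreement and 0421.01 is covered: preferential rate Free applies instead.
The additional-duty order on 0421.01 targets Solland, not Velland; it does not apply.
Duty = £718,133.04 × 0% = £0.00.
Line 2 (3961.59, Quenesta, 1,181 units, £134,409.61):
Base rate for 3961.59 is 17% + £3.75/unit.
3961.59 has an FTA preferential rate, but origin Quenesta is not Velland; base rate stands.
The additional-duty order on 3961.59 targets Solland, not Quenesta; it does not apply.
Duty = £134,409.61 × 17% + 1,181 × £3.75 = £27,278.38.
Total = £0.00 + £27,278.38 = £27,278.38.

£27,278.38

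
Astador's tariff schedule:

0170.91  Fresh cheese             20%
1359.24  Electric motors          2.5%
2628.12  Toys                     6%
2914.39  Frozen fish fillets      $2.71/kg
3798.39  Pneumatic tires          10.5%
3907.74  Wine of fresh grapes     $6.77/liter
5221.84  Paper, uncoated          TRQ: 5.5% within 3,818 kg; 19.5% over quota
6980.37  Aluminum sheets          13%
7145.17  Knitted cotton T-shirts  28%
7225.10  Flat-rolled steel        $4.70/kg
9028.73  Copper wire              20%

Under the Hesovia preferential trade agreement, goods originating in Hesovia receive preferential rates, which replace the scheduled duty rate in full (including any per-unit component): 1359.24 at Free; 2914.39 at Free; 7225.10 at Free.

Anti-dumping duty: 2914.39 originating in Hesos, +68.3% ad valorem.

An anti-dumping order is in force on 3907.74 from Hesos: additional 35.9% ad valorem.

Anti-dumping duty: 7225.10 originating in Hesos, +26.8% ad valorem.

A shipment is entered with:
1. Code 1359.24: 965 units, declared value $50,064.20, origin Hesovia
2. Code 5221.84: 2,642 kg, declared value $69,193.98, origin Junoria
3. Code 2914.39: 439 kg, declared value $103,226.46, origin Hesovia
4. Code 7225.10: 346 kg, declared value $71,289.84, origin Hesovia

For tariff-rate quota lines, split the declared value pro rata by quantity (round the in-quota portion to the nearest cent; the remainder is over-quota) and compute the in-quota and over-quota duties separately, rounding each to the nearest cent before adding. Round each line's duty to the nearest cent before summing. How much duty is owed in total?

$3,805.67

Line 1 (1359.24, Hesovia, 965 units, $50,064.20):
Base rate for 1359.24 is 2.5%.
Origin Hesovia qualifies under the Astador–Hesovia agreement and 1359.24 is covered: preferential rate Free applies instead.
Duty = $50,064.20 × 0% = $0.00.
Line 2 (5221.84, Junoria, 2,642 kg, $69,193.98):
Code 5221.84 is under a tariff-rate quota (threshold 3,818 kg). Quantity 2,642 kg is within the quota, so the in-quota rate 5.5% applies to the full value.
Duty = $69,193.98 × 5.5% = $3,805.67.
Line 3 (2914.39, Hesovia, 439 kg, $103,226.46):
Base rate for 2914.39 is $2.71/kg.
Origin Hesovia qualifies under the Astador–Hesovia agreement and 2914.39 is covered: preferential rate Free applies instead.
The additional-duty order on 2914.39 targets Hesos, not Hesovia; it does not apply.
Duty = $103,226.46 × 0% = $0.00.
Line 4 (7225.10, Hesovia, 346 kg, $71,289.84):
Base rate for 7225.10 is $4.70/kg.
Origin Hesovia qualifies under the Astador–Hesovia agreement and 7225.10 is covered: preferential rate Free applies instead.
The additional-duty order on 7225.10 targets Hesos, not Hesovia; it does not apply.
Duty = $71,289.84 × 0% = $0.00.
Total = $0.00 + $3,805.67 + $0.00 + $0.00 = $3,805.67.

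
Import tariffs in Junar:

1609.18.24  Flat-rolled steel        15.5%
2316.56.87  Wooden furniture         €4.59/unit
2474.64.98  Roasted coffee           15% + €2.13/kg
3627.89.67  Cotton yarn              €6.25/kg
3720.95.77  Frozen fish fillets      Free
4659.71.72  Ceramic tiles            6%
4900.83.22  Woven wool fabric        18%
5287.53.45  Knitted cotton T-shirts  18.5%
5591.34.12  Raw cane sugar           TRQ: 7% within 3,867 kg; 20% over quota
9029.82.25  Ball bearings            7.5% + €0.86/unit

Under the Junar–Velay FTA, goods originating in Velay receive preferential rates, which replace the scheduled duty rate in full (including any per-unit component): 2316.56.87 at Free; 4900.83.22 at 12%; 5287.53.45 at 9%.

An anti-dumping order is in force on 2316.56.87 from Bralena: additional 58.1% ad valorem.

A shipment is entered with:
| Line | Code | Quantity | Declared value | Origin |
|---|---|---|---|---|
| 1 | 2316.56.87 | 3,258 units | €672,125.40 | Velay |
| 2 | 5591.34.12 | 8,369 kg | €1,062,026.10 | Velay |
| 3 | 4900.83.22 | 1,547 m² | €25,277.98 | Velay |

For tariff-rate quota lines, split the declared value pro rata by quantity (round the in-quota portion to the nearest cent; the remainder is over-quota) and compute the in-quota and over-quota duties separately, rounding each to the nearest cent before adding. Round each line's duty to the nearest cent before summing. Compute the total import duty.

€151,644.68

Line 1 (2316.56.87, Velay, 3,258 units, €672,125.40):
Base rate for 2316.56.87 is €4.59/unit.
Origin Velay qualifies under the Junar–Velay agreement and 2316.56.87 is covered: preferential rate Free applies instead.
The additional-duty order on 2316.56.87 targets Bralena, not Velay; it does not apply.
Duty = €672,125.40 × 0% = €0.00.
Line 2 (5591.34.12, Velay, 8,369 kg, €1,062,026.10):
Code 5591.34.12 is under a tariff-rate quota (threshold 3,867 kg). In-quota: 3,867 kg at 7%; over-quota: 4,502 kg at 20%.
Pro-rata value split: in-quota = €1,062,026.10 × 3,867/8,369 = €490,722.30; over-quota = €1,062,026.10 − €490,722.30 = €571,303.80.
In-quota duty = €490,722.30 × 7% = €34,350.56. Over-quota duty = €571,303.80 × 20% = €114,260.76.
Line duty = €34,350.56 + €114,260.76 = €148,611.32.
Line 3 (4900.83.22, Velay, 1,547 m², €25,277.98):
Base rate for 4900.83.22 is 18%.
Origin Velay qualifies under the Junar–Velay agreement and 4900.83.22 is covered: preferential rate 12% applies instead.
Duty = €25,277.98 × 12% = €3,033.36.
Total = €0.00 + €148,611.32 + €3,033.36 = €151,644.68.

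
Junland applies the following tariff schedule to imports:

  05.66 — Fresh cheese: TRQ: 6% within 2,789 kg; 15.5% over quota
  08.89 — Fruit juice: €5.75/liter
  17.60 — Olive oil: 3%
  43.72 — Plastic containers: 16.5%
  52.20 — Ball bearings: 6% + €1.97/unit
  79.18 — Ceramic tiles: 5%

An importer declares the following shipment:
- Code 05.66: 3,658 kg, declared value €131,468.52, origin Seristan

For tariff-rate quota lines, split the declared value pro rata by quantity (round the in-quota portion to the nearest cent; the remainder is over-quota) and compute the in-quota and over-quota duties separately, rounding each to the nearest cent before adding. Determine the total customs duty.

Line 1 (05.66, Seristan, 3,658 kg, €131,468.52):
Code 05.66 is under a tariff-rate quota (threshold 2,789 kg). In-quota: 2,789 kg at 6%; over-quota: 869 kg at 15.5%.
Pro-rata value split: in-quota = €131,468.52 × 2,789/3,658 = €100,236.66; over-quota = €131,468.52 − €100,236.66 = €31,231.86.
In-quota duty = €100,236.66 × 6% = €6,014.20. Over-quota duty = €31,231.86 × 15.5% = €4,840.94.
Line duty = €6,014.20 + €4,840.94 = €10,855.14.

€10,855.14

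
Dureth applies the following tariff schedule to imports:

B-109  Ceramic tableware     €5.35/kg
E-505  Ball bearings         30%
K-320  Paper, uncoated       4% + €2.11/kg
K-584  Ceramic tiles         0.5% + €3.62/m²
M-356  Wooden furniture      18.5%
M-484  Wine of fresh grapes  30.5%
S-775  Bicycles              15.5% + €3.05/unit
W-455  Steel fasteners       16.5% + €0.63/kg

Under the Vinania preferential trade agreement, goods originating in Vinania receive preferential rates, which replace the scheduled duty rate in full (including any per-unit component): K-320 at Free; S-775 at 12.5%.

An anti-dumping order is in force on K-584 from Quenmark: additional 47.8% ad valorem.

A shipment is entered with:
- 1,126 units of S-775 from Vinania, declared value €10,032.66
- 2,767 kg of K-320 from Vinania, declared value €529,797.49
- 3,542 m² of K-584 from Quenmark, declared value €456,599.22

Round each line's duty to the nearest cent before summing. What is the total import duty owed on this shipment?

€234,613.54

Line 1 (S-775, Vinania, 1,126 units, €10,032.66):
Base rate for S-775 is 15.5% + €3.05/unit.
Origin Vinania qualifies under the Dureth–Vinania agreement and S-775 is covered: preferential rate 12.5% applies instead.
Duty = €10,032.66 × 12.5% = €1,254.08.
Line 2 (K-320, Vinania, 2,767 kg, €529,797.49):
Base rate for K-320 is 4% + €2.11/kg.
Origin Vinania qualifies under the Dureth–Vinania agreement and K-320 is covered: preferential rate Free applies instead.
Duty = €529,797.49 × 0% = €0.00.
Line 3 (K-584, Quenmark, 3,542 m², €456,599.22):
Base rate for K-584 is 0.5% + €3.62/m².
Additional duty on K-584 from Quenmark: +47.8%. Applied ad valorem rate: 0.5% + 47.8% = 48.3%.
Duty = €456,599.22 × 48.3% + 3,542 × €3.62 = €233,359.46.
Total = €1,254.08 + €0.00 + €233,359.46 = €234,613.54.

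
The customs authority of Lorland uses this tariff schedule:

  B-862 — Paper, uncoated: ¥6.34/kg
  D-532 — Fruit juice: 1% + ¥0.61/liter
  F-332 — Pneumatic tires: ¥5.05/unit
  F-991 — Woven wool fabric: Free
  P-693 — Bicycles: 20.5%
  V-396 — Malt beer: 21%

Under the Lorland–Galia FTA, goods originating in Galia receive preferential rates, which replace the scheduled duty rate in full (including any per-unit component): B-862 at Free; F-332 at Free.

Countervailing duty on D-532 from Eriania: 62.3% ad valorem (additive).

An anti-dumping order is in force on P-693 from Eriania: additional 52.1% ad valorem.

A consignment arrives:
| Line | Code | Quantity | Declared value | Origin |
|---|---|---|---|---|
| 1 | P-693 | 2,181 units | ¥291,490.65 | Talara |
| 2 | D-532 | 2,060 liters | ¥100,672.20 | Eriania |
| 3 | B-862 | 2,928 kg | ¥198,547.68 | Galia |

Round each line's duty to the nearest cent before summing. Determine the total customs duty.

¥124,737.68

Line 1 (P-693, Talara, 2,181 units, ¥291,490.65):
Base rate for P-693 is 20.5%.
The additional-duty order on P-693 targets Eriania, not Talara; it does not apply.
Duty = ¥291,490.65 × 20.5% = ¥59,755.58.
Line 2 (D-532, Eriania, 2,060 liters, ¥100,672.20):
Base rate for D-532 is 1% + ¥0.61/liter.
Additional duty on D-532 from Eriania: +62.3%. Applied ad valorem rate: 1% + 62.3% = 63.3%.
Duty = ¥100,672.20 × 63.3% + 2,060 × ¥0.61 = ¥64,982.10.
Line 3 (B-862, Galia, 2,928 kg, ¥198,547.68):
Base rate for B-862 is ¥6.34/kg.
Origin Galia qualifies under the Lorland–Galia agreement and B-862 is covered: preferential rate Free applies instead.
Duty = ¥198,547.68 × 0% = ¥0.00.
Total = ¥59,755.58 + ¥64,982.10 + ¥0.00 = ¥124,737.68.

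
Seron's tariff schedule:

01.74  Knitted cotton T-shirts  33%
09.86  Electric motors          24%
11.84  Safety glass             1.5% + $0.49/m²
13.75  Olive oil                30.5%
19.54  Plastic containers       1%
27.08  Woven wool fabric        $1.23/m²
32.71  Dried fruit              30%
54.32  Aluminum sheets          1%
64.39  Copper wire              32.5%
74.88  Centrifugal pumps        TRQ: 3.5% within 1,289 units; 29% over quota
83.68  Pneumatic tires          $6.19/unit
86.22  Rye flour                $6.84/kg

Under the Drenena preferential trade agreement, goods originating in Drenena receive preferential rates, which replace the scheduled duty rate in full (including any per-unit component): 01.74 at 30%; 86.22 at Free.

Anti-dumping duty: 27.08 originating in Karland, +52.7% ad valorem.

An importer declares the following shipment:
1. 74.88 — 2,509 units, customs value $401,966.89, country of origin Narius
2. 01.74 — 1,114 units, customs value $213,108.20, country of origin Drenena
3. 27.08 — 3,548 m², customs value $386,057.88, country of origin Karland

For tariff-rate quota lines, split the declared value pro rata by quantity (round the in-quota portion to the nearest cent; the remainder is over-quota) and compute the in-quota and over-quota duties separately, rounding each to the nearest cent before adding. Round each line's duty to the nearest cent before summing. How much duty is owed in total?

$335,659.17

Line 1 (74.88, Narius, 2,509 units, $401,966.89):
Code 74.88 is under a tariff-rate quota (threshold 1,289 units). In-quota: 1,289 units at 3.5%; over-quota: 1,220 units at 29%.
Pro-rata value split: in-quota = $401,966.89 × 1,289/2,509 = $206,510.69; over-quota = $401,966.89 − $206,510.69 = $195,456.20.
In-quota duty = $206,510.69 × 3.5% = $7,227.87. Over-quota duty = $195,456.20 × 29% = $56,682.30.
Line duty = $7,227.87 + $56,682.30 = $63,910.17.
Line 2 (01.74, Drenena, 1,114 units, $213,108.20):
Base rate for 01.74 is 33%.
Origin Drenena qualifies under the Seron–Drenena agreement and 01.74 is covered: preferential rate 30% applies instead.
Duty = $213,108.20 × 30% = $63,932.46.
Line 3 (27.08, Karland, 3,548 m², $386,057.88):
Base rate for 27.08 is $1.23/m².
Additional duty on 27.08 from Karland: +52.7% ad valorem. Applied ad valorem rate = 52.7%.
Duty = $386,057.88 × 52.7% + 3,548 × $1.23 = $207,816.54.
Total = $63,910.17 + $63,932.46 + $207,816.54 = $335,659.17.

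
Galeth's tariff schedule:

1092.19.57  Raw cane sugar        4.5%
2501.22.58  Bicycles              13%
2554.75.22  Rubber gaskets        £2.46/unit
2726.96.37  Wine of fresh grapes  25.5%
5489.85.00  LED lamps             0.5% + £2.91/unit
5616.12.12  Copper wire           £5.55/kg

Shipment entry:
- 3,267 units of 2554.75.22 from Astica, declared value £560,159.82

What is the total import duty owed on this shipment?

Line 1 (2554.75.22, Astica, 3,267 units, £560,159.82):
Base rate for 2554.75.22 is £2.46/unit.
Duty = 3,267 × £2.46 = £8,036.82.

£8,036.82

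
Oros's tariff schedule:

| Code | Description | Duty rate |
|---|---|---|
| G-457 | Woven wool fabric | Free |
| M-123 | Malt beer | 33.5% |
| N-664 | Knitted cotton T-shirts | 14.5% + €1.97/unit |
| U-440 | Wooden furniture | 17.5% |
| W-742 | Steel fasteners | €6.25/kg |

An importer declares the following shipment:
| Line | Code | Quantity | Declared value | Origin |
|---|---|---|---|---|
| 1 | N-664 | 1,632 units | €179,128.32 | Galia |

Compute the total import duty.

€29,188.65

Line 1 (N-664, Galia, 1,632 units, €179,128.32):
Base rate for N-664 is 14.5% + €1.97/unit.
Duty = €179,128.32 × 14.5% + 1,632 × €1.97 = €29,188.65.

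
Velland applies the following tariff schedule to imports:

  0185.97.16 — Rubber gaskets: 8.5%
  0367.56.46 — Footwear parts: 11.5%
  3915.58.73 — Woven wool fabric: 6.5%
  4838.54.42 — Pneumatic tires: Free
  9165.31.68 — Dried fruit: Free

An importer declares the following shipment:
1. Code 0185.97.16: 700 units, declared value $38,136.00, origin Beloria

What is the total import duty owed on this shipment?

$3,241.56

Line 1 (0185.97.16, Beloria, 700 units, $38,136.00):
Base rate for 0185.97.16 is 8.5%.
Duty = $38,136.00 × 8.5% = $3,241.56.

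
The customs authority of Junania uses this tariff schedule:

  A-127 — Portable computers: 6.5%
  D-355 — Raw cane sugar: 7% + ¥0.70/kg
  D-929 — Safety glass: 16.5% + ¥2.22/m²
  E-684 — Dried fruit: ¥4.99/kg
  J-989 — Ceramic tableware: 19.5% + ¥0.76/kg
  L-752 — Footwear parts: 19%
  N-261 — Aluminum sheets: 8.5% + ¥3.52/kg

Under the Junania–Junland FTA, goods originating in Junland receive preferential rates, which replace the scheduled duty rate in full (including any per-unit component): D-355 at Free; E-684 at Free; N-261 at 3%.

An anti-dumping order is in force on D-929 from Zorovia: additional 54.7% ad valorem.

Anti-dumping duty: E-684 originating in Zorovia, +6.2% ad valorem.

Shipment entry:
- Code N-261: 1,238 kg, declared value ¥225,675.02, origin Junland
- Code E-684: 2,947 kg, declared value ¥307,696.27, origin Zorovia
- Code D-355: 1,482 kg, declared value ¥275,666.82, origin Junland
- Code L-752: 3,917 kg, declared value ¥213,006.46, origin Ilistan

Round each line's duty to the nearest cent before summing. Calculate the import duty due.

¥81,024.18

Line 1 (N-261, Junland, 1,238 kg, ¥225,675.02):
Base rate for N-261 is 8.5% + ¥3.52/kg.
Origin Junland qualifies under the Junania–Junland agreement and N-261 is covered: preferential rate 3% applies instead.
Duty = ¥225,675.02 × 3% = ¥6,770.25.
Line 2 (E-684, Zorovia, 2,947 kg, ¥307,696.27):
Base rate for E-684 is ¥4.99/kg.
E-684 has an FTA preferential rate, but origin Zorovia is not Junland; base rate stands.
Additional duty on E-684 from Zorovia: +6.2% ad valorem. Applied ad valorem rate = 6.2%.
Duty = ¥307,696.27 × 6.2% + 2,947 × ¥4.99 = ¥33,782.70.
Line 3 (D-355, Junland, 1,482 kg, ¥275,666.82):
Base rate for D-355 is 7% + ¥0.70/kg.
Origin Junland qualifies under the Junania–Junland agreement and D-355 is covered: preferential rate Free applies instead.
Duty = ¥275,666.82 × 0% = ¥0.00.
Line 4 (L-752, Ilistan, 3,917 kg, ¥213,006.46):
Base rate for L-752 is 19%.
Duty = ¥213,006.46 × 19% = ¥40,471.23.
Total = ¥6,770.25 + ¥33,782.70 + ¥0.00 + ¥40,471.23 = ¥81,024.18.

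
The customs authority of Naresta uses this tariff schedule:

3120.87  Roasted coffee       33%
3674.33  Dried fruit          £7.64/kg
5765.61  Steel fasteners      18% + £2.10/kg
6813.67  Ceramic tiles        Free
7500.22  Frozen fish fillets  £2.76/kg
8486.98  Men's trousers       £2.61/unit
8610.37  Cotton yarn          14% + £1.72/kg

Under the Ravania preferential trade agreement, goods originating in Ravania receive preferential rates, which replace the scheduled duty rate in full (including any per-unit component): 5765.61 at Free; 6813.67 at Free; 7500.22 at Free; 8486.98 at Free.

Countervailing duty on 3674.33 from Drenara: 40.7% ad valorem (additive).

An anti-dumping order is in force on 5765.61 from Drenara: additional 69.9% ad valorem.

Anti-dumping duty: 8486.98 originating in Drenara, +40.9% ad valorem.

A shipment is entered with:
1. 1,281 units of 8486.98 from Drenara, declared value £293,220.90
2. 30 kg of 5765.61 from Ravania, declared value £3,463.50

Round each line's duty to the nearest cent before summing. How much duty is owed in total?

£123,270.76

Line 1 (8486.98, Drenara, 1,281 units, £293,220.90):
Base rate for 8486.98 is £2.61/unit.
8486.98 has an FTA preferential rate, but origin Drenara is not Ravania; base rate stands.
Additional duty on 8486.98 from Drenara: +40.9% ad valorem. Applied ad valorem rate = 40.9%.
Duty = £293,220.90 × 40.9% + 1,281 × £2.61 = £123,270.76.
Line 2 (5765.61, Ravania, 30 kg, £3,463.50):
Base rate for 5765.61 is 18% + £2.10/kg.
Origin Ravania qualifies under the Naresta–Ravania agreement and 5765.61 is covered: preferential rate Free applies instead.
The additional-duty order on 5765.61 targets Drenara, not Ravania; it does not apply.
Duty = £3,463.50 × 0% = £0.00.
Total = £123,270.76 + £0.00 = £123,270.76.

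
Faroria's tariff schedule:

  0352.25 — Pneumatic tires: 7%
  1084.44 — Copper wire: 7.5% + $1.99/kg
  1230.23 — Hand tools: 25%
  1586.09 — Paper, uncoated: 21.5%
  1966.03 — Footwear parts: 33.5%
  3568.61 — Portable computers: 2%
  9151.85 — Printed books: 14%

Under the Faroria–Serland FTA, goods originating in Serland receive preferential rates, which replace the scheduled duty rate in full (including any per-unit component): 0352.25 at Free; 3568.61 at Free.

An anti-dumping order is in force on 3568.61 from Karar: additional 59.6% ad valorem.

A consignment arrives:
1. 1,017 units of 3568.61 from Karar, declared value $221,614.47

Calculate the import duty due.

$136,514.51

Line 1 (3568.61, Karar, 1,017 units, $221,614.47):
Base rate for 3568.61 is 2%.
3568.61 has an FTA preferential rate, but origin Karar is not Serland; base rate stands.
Additional duty on 3568.61 from Karar: +59.6%. Applied ad valorem rate: 2% + 59.6% = 61.6%.
Duty = $221,614.47 × 61.6% = $136,514.51.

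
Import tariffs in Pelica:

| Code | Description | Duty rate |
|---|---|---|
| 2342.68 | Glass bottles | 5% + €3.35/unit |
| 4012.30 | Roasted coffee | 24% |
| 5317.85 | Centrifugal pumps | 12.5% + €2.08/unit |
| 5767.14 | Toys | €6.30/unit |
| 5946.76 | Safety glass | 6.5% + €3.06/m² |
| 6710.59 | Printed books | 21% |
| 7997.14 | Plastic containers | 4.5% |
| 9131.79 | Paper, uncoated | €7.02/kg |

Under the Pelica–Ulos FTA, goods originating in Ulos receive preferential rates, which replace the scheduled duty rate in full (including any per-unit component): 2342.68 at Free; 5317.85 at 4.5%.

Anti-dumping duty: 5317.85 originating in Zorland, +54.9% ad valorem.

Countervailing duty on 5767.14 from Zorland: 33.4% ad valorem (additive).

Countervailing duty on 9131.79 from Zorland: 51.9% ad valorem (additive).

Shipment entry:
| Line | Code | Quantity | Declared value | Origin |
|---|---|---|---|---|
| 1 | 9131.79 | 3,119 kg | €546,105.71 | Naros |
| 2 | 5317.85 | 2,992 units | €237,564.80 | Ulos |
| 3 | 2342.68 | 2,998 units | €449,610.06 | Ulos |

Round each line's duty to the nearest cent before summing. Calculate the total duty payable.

Line 1 (9131.79, Naros, 3,119 kg, €546,105.71):
Base rate for 9131.79 is €7.02/kg.
The additional-duty order on 9131.79 targets Zorland, not Naros; it does not apply.
Duty = 3,119 × €7.02 = €21,895.38.
Line 2 (5317.85, Ulos, 2,992 units, €237,564.80):
Base rate for 5317.85 is 12.5% + €2.08/unit.
Origin Ulos qualifies under the Pelica–Ulos agreement and 5317.85 is covered: preferential rate 4.5% applies instead.
The additional-duty order on 5317.85 targets Zorland, not Ulos; it does not apply.
Duty = €237,564.80 × 4.5% = €10,690.42.
Line 3 (2342.68, Ulos, 2,998 units, €449,610.06):
Base rate for 2342.68 is 5% + €3.35/unit.
Origin Ulos qualifies under the Pelica–Ulos agreement and 2342.68 is covered: preferential rate Free applies instead.
Duty = €449,610.06 × 0% = €0.00.
Total = €21,895.38 + €10,690.42 + €0.00 = €32,585.80.

€32,585.80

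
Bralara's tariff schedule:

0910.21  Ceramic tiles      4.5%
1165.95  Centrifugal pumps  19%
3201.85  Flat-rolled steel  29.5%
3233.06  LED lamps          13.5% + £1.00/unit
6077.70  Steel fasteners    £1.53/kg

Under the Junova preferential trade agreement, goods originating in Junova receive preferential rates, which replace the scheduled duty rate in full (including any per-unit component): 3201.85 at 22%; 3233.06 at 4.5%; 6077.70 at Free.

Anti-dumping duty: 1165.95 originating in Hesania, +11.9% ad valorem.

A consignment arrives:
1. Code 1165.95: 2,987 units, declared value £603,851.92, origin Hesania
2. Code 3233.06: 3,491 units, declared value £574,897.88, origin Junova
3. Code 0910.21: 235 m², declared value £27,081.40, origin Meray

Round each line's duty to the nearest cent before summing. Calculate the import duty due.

Line 1 (1165.95, Hesania, 2,987 units, £603,851.92):
Base rate for 1165.95 is 19%.
Additional duty on 1165.95 from Hesania: +11.9%. Applied ad valorem rate: 19% + 11.9% = 30.9%.
Duty = £603,851.92 × 30.9% = £186,590.24.
Line 2 (3233.06, Junova, 3,491 units, £574,897.88):
Base rate for 3233.06 is 13.5% + £1.00/unit.
Origin Junova qualifies under the Bralara–Junova agreement and 3233.06 is covered: preferential rate 4.5% applies instead.
Duty = £574,897.88 × 4.5% = £25,870.40.
Line 3 (0910.21, Meray, 235 m², £27,081.40):
Base rate for 0910.21 is 4.5%.
Duty = £27,081.40 × 4.5% = £1,218.66.
Total = £186,590.24 + £25,870.40 + £1,218.66 = £213,679.30.

£213,679.30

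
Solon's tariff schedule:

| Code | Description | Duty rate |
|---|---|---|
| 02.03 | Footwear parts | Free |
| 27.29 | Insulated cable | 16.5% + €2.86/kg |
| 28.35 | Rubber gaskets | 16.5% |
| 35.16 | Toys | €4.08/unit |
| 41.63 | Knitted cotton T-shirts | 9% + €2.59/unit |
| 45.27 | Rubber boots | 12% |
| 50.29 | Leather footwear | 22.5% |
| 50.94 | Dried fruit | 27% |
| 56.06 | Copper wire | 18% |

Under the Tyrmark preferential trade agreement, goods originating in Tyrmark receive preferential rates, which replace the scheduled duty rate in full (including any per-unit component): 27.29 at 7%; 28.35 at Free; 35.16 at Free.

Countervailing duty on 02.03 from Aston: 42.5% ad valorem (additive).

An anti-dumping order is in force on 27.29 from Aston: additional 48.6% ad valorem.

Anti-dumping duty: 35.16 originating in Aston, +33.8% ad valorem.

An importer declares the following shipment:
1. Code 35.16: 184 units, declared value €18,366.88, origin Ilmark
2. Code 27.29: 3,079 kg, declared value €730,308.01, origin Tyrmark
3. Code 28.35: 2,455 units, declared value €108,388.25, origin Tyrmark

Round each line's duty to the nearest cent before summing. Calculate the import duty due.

Line 1 (35.16, Ilmark, 184 units, €18,366.88):
Base rate for 35.16 is €4.08/unit.
35.16 has an FTA preferential rate, but origin Ilmark is not Tyrmark; base rate stands.
The additional-duty order on 35.16 targets Aston, not Ilmark; it does not apply.
Duty = 184 × €4.08 = €750.72.
Line 2 (27.29, Tyrmark, 3,079 kg, €730,308.01):
Base rate for 27.29 is 16.5% + €2.86/kg.
Origin Tyrmark qualifies under the Solon–Tyrmark agreement and 27.29 is covered: preferential rate 7% applies instead.
The additional-duty order on 27.29 targets Aston, not Tyrmark; it does not apply.
Duty = €730,308.01 × 7% = €51,121.56.
Line 3 (28.35, Tyrmark, 2,455 units, €108,388.25):
Base rate for 28.35 is 16.5%.
Origin Tyrmark qualifies under the Solon–Tyrmark agreement and 28.35 is covered: preferential rate Free applies instead.
Duty = €108,388.25 × 0% = €0.00.
Total = €750.72 + €51,121.56 + €0.00 = €51,872.28.

€51,872.28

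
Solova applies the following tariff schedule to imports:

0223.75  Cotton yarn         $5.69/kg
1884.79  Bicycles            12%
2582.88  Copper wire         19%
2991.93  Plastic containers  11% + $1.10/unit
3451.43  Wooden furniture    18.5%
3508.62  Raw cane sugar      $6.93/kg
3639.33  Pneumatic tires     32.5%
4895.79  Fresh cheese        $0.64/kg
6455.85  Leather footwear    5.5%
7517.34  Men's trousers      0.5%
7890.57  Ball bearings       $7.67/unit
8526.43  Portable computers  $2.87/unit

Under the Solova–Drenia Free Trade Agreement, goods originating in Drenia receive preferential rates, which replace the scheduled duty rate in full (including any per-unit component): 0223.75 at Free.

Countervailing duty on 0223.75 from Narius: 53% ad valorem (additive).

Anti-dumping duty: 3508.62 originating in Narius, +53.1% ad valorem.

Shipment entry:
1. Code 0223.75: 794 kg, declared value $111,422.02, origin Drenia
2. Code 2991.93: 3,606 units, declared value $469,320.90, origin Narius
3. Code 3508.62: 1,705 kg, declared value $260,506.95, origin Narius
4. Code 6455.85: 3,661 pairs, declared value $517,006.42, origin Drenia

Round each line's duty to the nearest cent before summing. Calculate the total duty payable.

$234,172.09

Line 1 (0223.75, Drenia, 794 kg, $111,422.02):
Base rate for 0223.75 is $5.69/kg.
Origin Drenia qualifies under the Solova–Drenia agreement and 0223.75 is covered: preferential rate Free applies instead.
The additional-duty order on 0223.75 targets Narius, not Drenia; it does not apply.
Duty = $111,422.02 × 0% = $0.00.
Line 2 (2991.93, Narius, 3,606 units, $469,320.90):
Base rate for 2991.93 is 11% + $1.10/unit.
Duty = $469,320.90 × 11% + 3,606 × $1.10 = $55,591.90.
Line 3 (3508.62, Narius, 1,705 kg, $260,506.95):
Base rate for 3508.62 is $6.93/kg.
Additional duty on 3508.62 from Narius: +53.1% ad valorem. Applied ad valorem rate = 53.1%.
Duty = $260,506.95 × 53.1% + 1,705 × $6.93 = $150,144.84.
Line 4 (6455.85, Drenia, 3,661 pairs, $517,006.42):
Base rate for 6455.85 is 5.5%.
Origin Drenia is the FTA partner but 6455.85 is not on the preference list; base rate stands.
Duty = $517,006.42 × 5.5% = $28,435.35.
Total = $0.00 + $55,591.90 + $150,144.84 + $28,435.35 = $234,172.09.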